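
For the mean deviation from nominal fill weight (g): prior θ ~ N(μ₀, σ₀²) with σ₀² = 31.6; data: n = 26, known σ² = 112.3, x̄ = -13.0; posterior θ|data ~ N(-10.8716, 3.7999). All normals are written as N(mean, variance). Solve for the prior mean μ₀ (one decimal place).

The posterior mean is a precision-weighted average: μ_n = (τ₀μ₀ + τ_data·x̄)/(τ₀+τ_data), with τ₀=1/σ₀² and τ_data=n/σ².
Here τ₀ = 1/31.6 = 0.031646 and τ_data = 26/112.3 = 0.231523, so τ_n = 0.263169.
Rearranging for μ₀: μ₀ = (μ_n·τ_n − τ_data·x̄)/τ₀ = (-10.8716·0.263169 − 0.231523·-13.0) / 0.031646 = 0.148731/0.031646 ≈ 4.7.

μ₀ = 4.7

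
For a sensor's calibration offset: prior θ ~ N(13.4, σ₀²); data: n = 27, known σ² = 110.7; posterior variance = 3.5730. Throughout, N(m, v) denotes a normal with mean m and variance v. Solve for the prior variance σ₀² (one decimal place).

σ₀² = 27.8

For the Normal–Normal model with known σ², precisions add: τ_n = τ₀ + n/σ².
So 1/σ₀² = 1/3.5730 − 27/110.7 = 0.279877 − 0.243902 = 0.035975.
Hence σ₀² = 1/0.035975 ≈ 27.8.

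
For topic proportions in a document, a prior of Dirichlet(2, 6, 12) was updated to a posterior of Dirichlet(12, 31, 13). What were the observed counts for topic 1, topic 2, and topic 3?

counts (10, 25, 1)

For a Dirichlet(α) prior with multinomial counts c, the posterior is Dirichlet(α + c) componentwise.
Counts are posterior − prior componentwise: 12−2=10, 31−6=25, 13−12=1.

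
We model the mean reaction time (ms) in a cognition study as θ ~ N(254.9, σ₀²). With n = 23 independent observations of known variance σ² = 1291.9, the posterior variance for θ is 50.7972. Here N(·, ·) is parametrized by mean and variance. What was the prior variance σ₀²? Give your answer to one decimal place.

Posterior precision equals prior precision plus data precision: 1/σ_n² = 1/σ₀² + n/σ².
So 1/σ₀² = 1/50.7972 − 23/1291.9 = 0.019686 − 0.017803 = 0.001883.
Hence σ₀² = 1/0.001883 ≈ 531.1.

σ₀² = 531.1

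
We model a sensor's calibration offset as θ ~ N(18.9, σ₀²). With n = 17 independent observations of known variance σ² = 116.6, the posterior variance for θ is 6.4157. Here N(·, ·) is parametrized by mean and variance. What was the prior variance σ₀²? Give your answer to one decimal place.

For the Normal–Normal model with known σ², precisions add: τ_n = τ₀ + n/σ².
So 1/σ₀² = 1/6.4157 − 17/116.6 = 0.155868 − 0.145798 = 0.010070.
Hence σ₀² = 1/0.010070 ≈ 99.3.

σ₀² = 99.3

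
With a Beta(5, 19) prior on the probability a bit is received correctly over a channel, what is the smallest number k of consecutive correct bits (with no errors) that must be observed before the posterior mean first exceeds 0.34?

After k correct bits and 0 errors the posterior is Beta(5+k, 19), with mean (5+k)/(5+19+k).
Set (5+k)/(24+k) > 0.34 and solve: k > (0.34·24 − 5)/(1 − 0.34) = 4.788.
The smallest integer exceeding 4.788 is 5, and checking k=5: (10)/(29) = 0.3448 > 0.34.

k = 5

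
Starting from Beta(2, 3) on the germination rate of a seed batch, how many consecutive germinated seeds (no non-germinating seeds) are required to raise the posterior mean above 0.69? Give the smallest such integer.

k = 5

After k germinated seeds and 0 non-germinating seeds the posterior is Beta(2+k, 3), with mean (2+k)/(2+3+k).
Set (2+k)/(5+k) > 0.69 and solve: k > (0.69·5 − 2)/(1 − 0.69) = 4.677.
The smallest integer exceeding 4.677 is 5.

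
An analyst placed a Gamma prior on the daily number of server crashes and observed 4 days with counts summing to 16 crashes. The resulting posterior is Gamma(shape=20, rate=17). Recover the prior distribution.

Gamma–Poisson conjugacy: posterior shape = α + Σxᵢ, posterior rate = β + n.
So α = 20 − 16 = 4 and β = 17 − 4 = 13.

Gamma(shape=4, rate=13)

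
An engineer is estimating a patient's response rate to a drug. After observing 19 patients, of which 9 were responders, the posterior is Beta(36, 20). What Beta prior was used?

Beta(27, 10)

A Beta(α, β) prior with s successes and f failures in binomial data gives a Beta(α+s, β+f) posterior.
So α = 36 − 9 = 27 and β = 20 − 10 = 10.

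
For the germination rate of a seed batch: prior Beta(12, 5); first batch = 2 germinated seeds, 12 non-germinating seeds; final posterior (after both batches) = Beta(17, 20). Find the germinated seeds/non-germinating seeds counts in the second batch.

Sequential conjugate updates are equivalent to a single update on the pooled data, so total successes = posterior α − prior α and total failures = posterior β − prior β.
Total across both batches: 17−12=5 germinated seeds, 20−5=15 non-germinating seeds.
Subtract the first batch: 5−2=3 germinated seeds and 15−12=3 non-germinating seeds.

3 germinated seeds and 3 non-germinating seeds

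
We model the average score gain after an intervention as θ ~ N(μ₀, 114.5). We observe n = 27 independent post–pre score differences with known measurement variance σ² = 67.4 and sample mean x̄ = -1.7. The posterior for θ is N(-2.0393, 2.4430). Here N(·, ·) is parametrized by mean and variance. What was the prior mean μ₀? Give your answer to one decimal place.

With known observation variance, the Normal–Normal posterior has precision τ_n = τ₀ + n/σ² and mean μ_n = (τ₀μ₀ + (n/σ²)x̄)/τ_n.
Here τ₀ = 1/114.5 = 0.008734 and τ_data = 27/67.4 = 0.400593, so τ_n = 0.409327.
Rearranging for μ₀: μ₀ = (μ_n·τ_n − τ_data·x̄)/τ₀ = (-2.0393·0.409327 − 0.400593·-1.7) / 0.008734 = -0.153732/0.008734 ≈ -17.6.

μ₀ = -17.6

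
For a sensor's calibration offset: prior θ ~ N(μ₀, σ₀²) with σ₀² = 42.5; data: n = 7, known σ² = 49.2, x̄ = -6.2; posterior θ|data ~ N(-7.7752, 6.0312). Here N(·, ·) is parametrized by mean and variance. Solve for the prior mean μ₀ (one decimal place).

μ₀ = -17.3

The posterior mean is a precision-weighted average: μ_n = (τ₀μ₀ + τ_data·x̄)/(τ₀+τ_data), with τ₀=1/σ₀² and τ_data=n/σ².
Here τ₀ = 1/42.5 = 0.023529 and τ_data = 7/49.2 = 0.142276, so τ_n = 0.165805.
Rearranging for μ₀: μ₀ = (μ_n·τ_n − τ_data·x̄)/τ₀ = (-7.7752·0.165805 − 0.142276·-6.2) / 0.023529 = -0.407056/0.023529 ≈ -17.3.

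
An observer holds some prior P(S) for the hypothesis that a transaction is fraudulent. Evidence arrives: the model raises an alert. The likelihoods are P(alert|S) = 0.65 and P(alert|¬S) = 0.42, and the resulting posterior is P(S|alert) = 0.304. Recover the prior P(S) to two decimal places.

Bayes' rule in odds form gives O(S|E) = O(S)·[P(E|S)/P(E|¬S)], hence O(S) = O(S|E)/LR.
Posterior odds = 0.304/(1−0.304) = 0.4368. LR = 0.65/0.42 = 1.5476.
Prior odds = 0.4368/1.5476 = 0.2822, so P(S) = 0.2822/(1+0.2822) ≈ 0.22.

P(S) = 0.22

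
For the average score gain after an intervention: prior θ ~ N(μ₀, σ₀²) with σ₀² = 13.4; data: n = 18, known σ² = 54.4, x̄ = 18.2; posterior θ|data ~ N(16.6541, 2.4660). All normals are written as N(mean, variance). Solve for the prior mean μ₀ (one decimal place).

μ₀ = 9.8

With known observation variance, the Normal–Normal posterior has precision τ_n = τ₀ + n/σ² and mean μ_n = (τ₀μ₀ + (n/σ²)x̄)/τ_n.
Here τ₀ = 1/13.4 = 0.074627 and τ_data = 18/54.4 = 0.330882, so τ_n = 0.405509.
Rearranging for μ₀: μ₀ = (μ_n·τ_n − τ_data·x̄)/τ₀ = (16.6541·0.405509 − 0.330882·18.2) / 0.074627 = 0.731335/0.074627 ≈ 9.8.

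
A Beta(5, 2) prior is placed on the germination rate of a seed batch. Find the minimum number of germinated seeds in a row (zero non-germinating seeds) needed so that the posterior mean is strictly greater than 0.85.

k = 7

After k germinated seeds and 0 non-germinating seeds the posterior is Beta(5+k, 2), with mean (5+k)/(5+2+k).
Set (5+k)/(7+k) > 0.85 and solve: k > (0.85·7 − 5)/(1 − 0.85) = 6.333.
The smallest integer exceeding 6.333 is 7, and checking k=7: (12)/(14) = 0.8571 > 0.85.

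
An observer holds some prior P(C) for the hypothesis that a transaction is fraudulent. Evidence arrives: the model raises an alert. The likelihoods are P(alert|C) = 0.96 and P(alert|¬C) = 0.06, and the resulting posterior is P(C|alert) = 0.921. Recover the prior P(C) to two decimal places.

Bayes' rule in odds form gives O(C|E) = O(C)·[P(E|C)/P(E|¬C)], hence O(C) = O(C|E)/LR.
Posterior odds = 0.921/(1−0.921) = 11.6582. LR = 0.96/0.06 = 16.0000.
Prior odds = 11.6582/16.0000 = 0.7286, so P(C) = 0.7286/(1+0.7286) ≈ 0.42.

P(C) = 0.42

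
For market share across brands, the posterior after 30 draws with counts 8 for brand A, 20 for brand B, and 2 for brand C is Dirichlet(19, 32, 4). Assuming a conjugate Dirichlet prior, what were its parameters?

Dirichlet(11, 12, 2)

For a Dirichlet(α) prior with multinomial counts c, the posterior is Dirichlet(α + c) componentwise.
Subtract each count from the matching posterior parameter: 19−8=11, 32−20=12, 4−2=2.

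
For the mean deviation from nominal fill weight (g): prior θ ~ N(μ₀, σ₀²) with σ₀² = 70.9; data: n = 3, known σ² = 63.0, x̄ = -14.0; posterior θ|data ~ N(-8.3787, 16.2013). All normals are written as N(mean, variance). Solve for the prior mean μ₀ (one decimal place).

μ₀ = 10.6

With known observation variance, the Normal–Normal posterior has precision τ_n = τ₀ + n/σ² and mean μ_n = (τ₀μ₀ + (n/σ²)x̄)/τ_n.
Here τ₀ = 1/70.9 = 0.014104 and τ_data = 3/63.0 = 0.047619, so τ_n = 0.061723.
Rearranging for μ₀: μ₀ = (μ_n·τ_n − τ_data·x̄)/τ₀ = (-8.3787·0.061723 − 0.047619·-14.0) / 0.014104 = 0.149507/0.014104 ≈ 10.6.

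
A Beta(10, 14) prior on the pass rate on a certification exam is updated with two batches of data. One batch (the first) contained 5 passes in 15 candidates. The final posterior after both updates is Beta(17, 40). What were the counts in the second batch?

2 passes and 16 failures

Sequential conjugate updates are equivalent to a single update on the pooled data, so total successes = posterior α − prior α and total failures = posterior β − prior β.
Total across both batches: 17−10=7 passes, 40−14=26 failures.
Subtract the first batch: 7−5=2 passes and 26−10=16 failures.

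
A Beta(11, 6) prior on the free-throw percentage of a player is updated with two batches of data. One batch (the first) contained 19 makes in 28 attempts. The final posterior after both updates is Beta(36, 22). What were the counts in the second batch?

Because Beta–binomial updating is additive in the counts, the combined data contributed (α_post−α_prior, β_post−β_prior) successes and failures.
Total across both batches: 36−11=25 makes, 22−6=16 misses.
Subtract the first batch: 25−19=6 makes and 16−9=7 misses.

6 makes and 7 misses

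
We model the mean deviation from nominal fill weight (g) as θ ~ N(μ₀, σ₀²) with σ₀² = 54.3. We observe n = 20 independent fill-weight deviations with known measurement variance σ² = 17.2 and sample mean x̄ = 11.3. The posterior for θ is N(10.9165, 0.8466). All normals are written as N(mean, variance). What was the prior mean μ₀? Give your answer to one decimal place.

The posterior mean is a precision-weighted average: μ_n = (τ₀μ₀ + τ_data·x̄)/(τ₀+τ_data), with τ₀=1/σ₀² and τ_data=n/σ².
Here τ₀ = 1/54.3 = 0.018416 and τ_data = 20/17.2 = 1.162791, so τ_n = 1.181207.
Rearranging for μ₀: μ₀ = (μ_n·τ_n − τ_data·x̄)/τ₀ = (10.9165·1.181207 − 1.162791·11.3) / 0.018416 = -0.244892/0.018416 ≈ -13.3.

μ₀ = -13.3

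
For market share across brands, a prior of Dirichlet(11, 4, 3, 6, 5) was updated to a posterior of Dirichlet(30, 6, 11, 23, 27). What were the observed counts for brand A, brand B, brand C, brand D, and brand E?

For a Dirichlet(α) prior with multinomial counts c, the posterior is Dirichlet(α + c) componentwise.
Counts are posterior − prior componentwise: 30−11=19, 6−4=2, 11−3=8, 23−6=17, 27−5=22.

counts (19, 2, 8, 17, 22)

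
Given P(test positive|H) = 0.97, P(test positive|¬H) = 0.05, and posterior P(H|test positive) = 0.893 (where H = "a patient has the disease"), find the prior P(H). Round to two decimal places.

P(H) = 0.30

Bayes' rule in odds form gives O(H|E) = O(H)·[P(E|H)/P(E|¬H)], hence O(H) = O(H|E)/LR.
Posterior odds = 0.893/(1−0.893) = 8.3458. LR = 0.97/0.05 = 19.4000.
Prior odds = 8.3458/19.4000 = 0.4302, so P(H) = 0.4302/(1+0.4302) ≈ 0.30.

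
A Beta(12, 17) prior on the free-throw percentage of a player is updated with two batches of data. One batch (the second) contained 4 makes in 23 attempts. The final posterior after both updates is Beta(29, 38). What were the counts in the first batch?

Because Beta–binomial updating is additive in the counts, the combined data contributed (α_post−α_prior, β_post−β_prior) successes and failures.
Total across both batches: 29−12=17 makes, 38−17=21 misses.
Subtract the second batch: 17−4=13 makes and 21−19=2 misses.

13 makes and 2 misses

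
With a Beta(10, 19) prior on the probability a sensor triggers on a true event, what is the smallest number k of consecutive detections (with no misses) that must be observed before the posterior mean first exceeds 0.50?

k = 10

After k detections and 0 misses the posterior is Beta(10+k, 19), with mean (10+k)/(10+19+k).
Set (10+k)/(29+k) > 0.50 and solve: k > (0.50·29 − 10)/(1 − 0.50) = 9.000.
The smallest integer exceeding 9.000 is 10.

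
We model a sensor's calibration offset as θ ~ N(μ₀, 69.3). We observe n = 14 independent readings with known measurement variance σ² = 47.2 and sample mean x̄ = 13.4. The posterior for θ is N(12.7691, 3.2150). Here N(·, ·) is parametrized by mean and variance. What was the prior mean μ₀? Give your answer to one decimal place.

μ₀ = -0.2

With known observation variance, the Normal–Normal posterior has precision τ_n = τ₀ + n/σ² and mean μ_n = (τ₀μ₀ + (n/σ²)x̄)/τ_n.
Here τ₀ = 1/69.3 = 0.014430 and τ_data = 14/47.2 = 0.296610, so τ_n = 0.311040.
Rearranging for μ₀: μ₀ = (μ_n·τ_n − τ_data·x̄)/τ₀ = (12.7691·0.311040 − 0.296610·13.4) / 0.014430 = -0.002873/0.014430 ≈ -0.2.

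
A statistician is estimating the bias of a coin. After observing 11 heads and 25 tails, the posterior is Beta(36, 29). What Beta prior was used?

A Beta(a, b) prior with s successes and f failures in binomial data gives a Beta(a+s, b+f) posterior.
So a = 36 − 11 = 25 and b = 29 − 25 = 4.

Beta(25, 4)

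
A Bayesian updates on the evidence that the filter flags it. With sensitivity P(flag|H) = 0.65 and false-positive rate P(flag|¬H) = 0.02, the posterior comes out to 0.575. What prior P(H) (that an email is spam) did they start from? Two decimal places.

Bayes' rule in odds form gives O(H|E) = O(H)·[P(E|H)/P(E|¬H)], hence O(H) = O(H|E)/LR.
Posterior odds = 0.575/(1−0.575) = 1.3529. LR = 0.65/0.02 = 32.5000.
Prior odds = 1.3529/32.5000 = 0.0416, so P(H) = 0.0416/(1+0.0416) ≈ 0.04.

P(H) = 0.04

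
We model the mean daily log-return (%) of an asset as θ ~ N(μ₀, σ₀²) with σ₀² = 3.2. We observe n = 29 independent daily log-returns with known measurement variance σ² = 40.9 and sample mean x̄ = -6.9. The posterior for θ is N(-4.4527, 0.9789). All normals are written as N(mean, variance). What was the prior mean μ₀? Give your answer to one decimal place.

With known observation variance, the Normal–Normal posterior has precision τ_n = τ₀ + n/σ² and mean μ_n = (τ₀μ₀ + (n/σ²)x̄)/τ_n.
Here τ₀ = 1/3.2 = 0.312500 and τ_data = 29/40.9 = 0.709046, so τ_n = 1.021546.
Rearranging for μ₀: μ₀ = (μ_n·τ_n − τ_data·x̄)/τ₀ = (-4.4527·1.021546 − 0.709046·-6.9) / 0.312500 = 0.343780/0.312500 ≈ 1.1.

μ₀ = 1.1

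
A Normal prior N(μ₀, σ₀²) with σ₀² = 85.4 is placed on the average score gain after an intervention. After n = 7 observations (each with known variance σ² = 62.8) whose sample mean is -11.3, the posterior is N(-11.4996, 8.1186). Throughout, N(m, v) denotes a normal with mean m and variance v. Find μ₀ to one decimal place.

μ₀ = -13.4

The posterior mean is a precision-weighted average: μ_n = (τ₀μ₀ + τ_data·x̄)/(τ₀+τ_data), with τ₀=1/σ₀² and τ_data=n/σ².
Here τ₀ = 1/85.4 = 0.011710 and τ_data = 7/62.8 = 0.111465, so τ_n = 0.123175.
Rearranging for μ₀: μ₀ = (μ_n·τ_n − τ_data·x̄)/τ₀ = (-11.4996·0.123175 − 0.111465·-11.3) / 0.011710 = -0.156909/0.011710 ≈ -13.4.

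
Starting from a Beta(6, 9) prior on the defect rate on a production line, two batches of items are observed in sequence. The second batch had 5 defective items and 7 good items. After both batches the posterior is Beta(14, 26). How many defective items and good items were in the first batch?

3 defective items and 10 good items

Because Beta–binomial updating is additive in the counts, the combined data contributed (α_post−α_prior, β_post−β_prior) successes and failures.
Total across both batches: 14−6=8 defective items, 26−9=17 good items.
Subtract the second batch: 8−5=3 defective items and 17−7=10 good items.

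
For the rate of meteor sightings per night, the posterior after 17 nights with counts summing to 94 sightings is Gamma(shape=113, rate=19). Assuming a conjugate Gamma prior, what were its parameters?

Gamma(shape=19, rate=2)

A Gamma(α, β) prior (rate parametrization) on a Poisson rate with n observations summing to S gives posterior Gamma(α+S, β+n).
So α = 113 − 94 = 19 and β = 19 − 17 = 2.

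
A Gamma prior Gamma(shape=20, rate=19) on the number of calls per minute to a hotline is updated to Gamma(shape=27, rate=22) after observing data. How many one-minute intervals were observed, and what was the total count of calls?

n = 3 one-minute intervals with total 7 calls

A Gamma(α, β) prior (rate parametrization) on a Poisson rate with n observations summing to S gives posterior Gamma(α+S, β+n).
Matching: Σxᵢ = 27 − 20 = 7 and n = 22 − 19 = 3.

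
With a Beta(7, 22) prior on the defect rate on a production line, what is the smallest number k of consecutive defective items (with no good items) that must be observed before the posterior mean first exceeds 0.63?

k = 31

After k defective items and 0 good items the posterior is Beta(7+k, 22), with mean (7+k)/(7+22+k).
Set (7+k)/(29+k) > 0.63 and solve: k > (0.63·29 − 7)/(1 − 0.63) = 30.459.
The smallest integer exceeding 30.459 is 31, and checking k=31: (38)/(60) = 0.6333 > 0.63.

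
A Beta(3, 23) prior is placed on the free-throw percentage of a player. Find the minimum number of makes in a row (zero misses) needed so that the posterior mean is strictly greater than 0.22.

k = 4

After k makes and 0 misses the posterior is Beta(3+k, 23), with mean (3+k)/(3+23+k).
Set (3+k)/(26+k) > 0.22 and solve: k > (0.22·26 − 3)/(1 − 0.22) = 3.487.
The smallest integer exceeding 3.487 is 4.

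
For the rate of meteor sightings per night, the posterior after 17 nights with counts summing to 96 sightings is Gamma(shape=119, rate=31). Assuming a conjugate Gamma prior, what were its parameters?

A Gamma(α, β) prior (rate parametrization) on a Poisson rate with n observations summing to S gives posterior Gamma(α+S, β+n).
So α = 119 − 96 = 23 and β = 31 − 17 = 14.

Gamma(shape=23, rate=14)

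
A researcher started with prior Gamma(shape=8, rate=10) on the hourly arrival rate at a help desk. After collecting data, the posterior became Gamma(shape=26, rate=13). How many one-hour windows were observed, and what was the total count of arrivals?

n = 3 one-hour windows with total 18 arrivals

Gamma–Poisson conjugacy: posterior shape = α + Σxᵢ, posterior rate = β + n.
Matching: Σxᵢ = 26 − 8 = 18 and n = 13 − 10 = 3.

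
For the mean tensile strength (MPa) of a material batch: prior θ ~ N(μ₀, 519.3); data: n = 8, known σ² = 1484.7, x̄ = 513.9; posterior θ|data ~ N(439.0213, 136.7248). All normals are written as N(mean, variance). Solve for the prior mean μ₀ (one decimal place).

The posterior mean is a precision-weighted average: μ_n = (τ₀μ₀ + τ_data·x̄)/(τ₀+τ_data), with τ₀=1/σ₀² and τ_data=n/σ².
Here τ₀ = 1/519.3 = 0.001926 and τ_data = 8/1484.7 = 0.005388, so τ_n = 0.007314.
Rearranging for μ₀: μ₀ = (μ_n·τ_n − τ_data·x̄)/τ₀ = (439.0213·0.007314 − 0.005388·513.9) / 0.001926 = 0.442109/0.001926 ≈ 229.5.

μ₀ = 229.5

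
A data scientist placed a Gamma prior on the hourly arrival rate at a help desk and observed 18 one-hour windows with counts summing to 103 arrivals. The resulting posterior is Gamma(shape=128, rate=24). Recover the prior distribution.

Gamma–Poisson conjugacy: posterior shape = α + Σxᵢ, posterior rate = β + n.
So α = 128 − 103 = 25 and β = 24 − 18 = 6.

Gamma(shape=25, rate=6)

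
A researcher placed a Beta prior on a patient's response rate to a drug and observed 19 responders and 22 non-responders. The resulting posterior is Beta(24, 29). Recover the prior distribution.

Beta is conjugate to the binomial likelihood: posterior = Beta(a+s, b+f).
Subtract the data counts: 24−19=5, 29−22=7.

Beta(5, 7)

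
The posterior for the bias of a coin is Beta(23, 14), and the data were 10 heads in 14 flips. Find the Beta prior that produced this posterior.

Beta(13, 10)

A Beta(α, β) prior with s successes and f failures in binomial data gives a Beta(α+s, β+f) posterior.
So α = 23 − 10 = 13 and β = 14 − 4 = 10.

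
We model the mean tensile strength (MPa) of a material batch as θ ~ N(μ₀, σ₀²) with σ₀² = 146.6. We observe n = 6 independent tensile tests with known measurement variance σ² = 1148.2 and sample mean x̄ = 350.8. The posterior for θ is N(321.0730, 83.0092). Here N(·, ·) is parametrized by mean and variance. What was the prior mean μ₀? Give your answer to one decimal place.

The posterior mean is a precision-weighted average: μ_n = (τ₀μ₀ + τ_data·x̄)/(τ₀+τ_data), with τ₀=1/σ₀² and τ_data=n/σ².
Here τ₀ = 1/146.6 = 0.006821 and τ_data = 6/1148.2 = 0.005226, so τ_n = 0.012047.
Rearranging for μ₀: μ₀ = (μ_n·τ_n − τ_data·x̄)/τ₀ = (321.0730·0.012047 − 0.005226·350.8) / 0.006821 = 2.034686/0.006821 ≈ 298.3.

μ₀ = 298.3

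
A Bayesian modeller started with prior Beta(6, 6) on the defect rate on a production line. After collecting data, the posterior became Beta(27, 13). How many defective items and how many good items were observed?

A Beta(a, b) prior with s successes and f failures in binomial data gives a Beta(a+s, b+f) posterior.
So s = 27 − 6 = 21 and f = 13 − 6 = 7.

21 defective items and 7 good items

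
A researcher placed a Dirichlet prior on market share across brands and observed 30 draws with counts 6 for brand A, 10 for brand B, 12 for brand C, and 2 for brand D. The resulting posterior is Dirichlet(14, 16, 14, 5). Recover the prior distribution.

For a Dirichlet(α) prior with multinomial counts c, the posterior is Dirichlet(α + c) componentwise.
Subtract each count from the matching posterior parameter: 14−6=8, 16−10=6, 14−12=2, 5−2=3.

Dirichlet(8, 6, 2, 3)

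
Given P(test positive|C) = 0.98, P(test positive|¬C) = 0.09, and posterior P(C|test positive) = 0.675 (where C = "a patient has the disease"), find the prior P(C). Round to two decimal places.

P(C) = 0.16

In odds form, posterior odds = prior odds × likelihood ratio, so prior odds = posterior odds ÷ LR.
Posterior odds = 0.675/(1−0.675) = 2.0769. LR = 0.98/0.09 = 10.8889.
Prior odds = 2.0769/10.8889 = 0.1907, so P(C) = 0.1907/(1+0.1907) ≈ 0.16.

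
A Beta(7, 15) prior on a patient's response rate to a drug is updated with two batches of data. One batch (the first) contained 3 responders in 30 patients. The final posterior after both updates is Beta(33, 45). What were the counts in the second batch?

23 responders and 3 non-responders

Because Beta–binomial updating is additive in the counts, the combined data contributed (α_post−α_prior, β_post−β_prior) successes and failures.
Total across both batches: 33−7=26 responders, 45−15=30 non-responders.
Subtract the first batch: 26−3=23 responders and 30−27=3 non-responders.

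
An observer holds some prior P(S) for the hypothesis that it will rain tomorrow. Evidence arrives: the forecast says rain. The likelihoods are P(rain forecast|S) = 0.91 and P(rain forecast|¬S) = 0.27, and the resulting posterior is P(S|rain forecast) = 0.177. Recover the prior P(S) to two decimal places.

P(S) = 0.06

In odds form, posterior odds = prior odds × likelihood ratio, so prior odds = posterior odds ÷ LR.
Posterior odds = 0.177/(1−0.177) = 0.2151. LR = 0.91/0.27 = 3.3704.
Prior odds = 0.2151/3.3704 = 0.0638, so P(S) = 0.0638/(1+0.0638) ≈ 0.06.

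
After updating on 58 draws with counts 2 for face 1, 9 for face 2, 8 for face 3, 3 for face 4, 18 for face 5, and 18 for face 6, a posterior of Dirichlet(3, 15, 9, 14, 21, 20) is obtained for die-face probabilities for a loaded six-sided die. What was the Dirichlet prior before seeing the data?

Dirichlet(1, 6, 1, 11, 3, 2)

For a Dirichlet(α) prior with multinomial counts c, the posterior is Dirichlet(α + c) componentwise.
Subtract each count from the matching posterior parameter: 3−2=1, 15−9=6, 9−8=1, 14−3=11, 21−18=3, 20−18=2.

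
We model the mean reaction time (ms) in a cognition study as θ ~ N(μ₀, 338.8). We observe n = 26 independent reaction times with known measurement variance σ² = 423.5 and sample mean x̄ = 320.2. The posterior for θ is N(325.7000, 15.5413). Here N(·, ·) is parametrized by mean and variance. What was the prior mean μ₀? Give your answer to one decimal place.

The posterior mean is a precision-weighted average: μ_n = (τ₀μ₀ + τ_data·x̄)/(τ₀+τ_data), with τ₀=1/σ₀² and τ_data=n/σ².
Here τ₀ = 1/338.8 = 0.002952 and τ_data = 26/423.5 = 0.061393, so τ_n = 0.064345.
Rearranging for μ₀: μ₀ = (μ_n·τ_n − τ_data·x̄)/τ₀ = (325.7000·0.064345 − 0.061393·320.2) / 0.002952 = 1.299128/0.002952 ≈ 440.1.

μ₀ = 440.1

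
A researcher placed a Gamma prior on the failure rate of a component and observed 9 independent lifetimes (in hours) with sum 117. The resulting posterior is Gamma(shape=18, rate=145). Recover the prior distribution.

Gamma(shape=9, rate=28)

Gamma–exponential conjugacy: posterior shape = α + n, posterior rate = β + Σtᵢ.
So α = 18 − 9 = 9 and β = 145 − 117 = 28.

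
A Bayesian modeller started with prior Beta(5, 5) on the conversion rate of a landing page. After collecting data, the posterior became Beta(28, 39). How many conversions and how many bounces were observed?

23 conversions and 34 bounces

A Beta(a, b) prior with s successes and f failures in binomial data gives a Beta(a+s, b+f) posterior.
Match parameters: s=28−5=23, f=39−5=34.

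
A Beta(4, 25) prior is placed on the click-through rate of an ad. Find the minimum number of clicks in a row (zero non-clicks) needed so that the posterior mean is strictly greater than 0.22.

After k clicks and 0 non-clicks the posterior is Beta(4+k, 25), with mean (4+k)/(4+25+k).
Set (4+k)/(29+k) > 0.22 and solve: k > (0.22·29 − 4)/(1 − 0.22) = 3.051.
The smallest integer exceeding 3.051 is 4, and checking k=4: (8)/(33) = 0.2424 > 0.22.

k = 4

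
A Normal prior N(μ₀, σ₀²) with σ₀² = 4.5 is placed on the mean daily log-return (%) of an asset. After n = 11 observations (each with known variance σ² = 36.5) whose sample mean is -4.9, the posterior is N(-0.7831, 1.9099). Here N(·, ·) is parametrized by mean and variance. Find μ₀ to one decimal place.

With known observation variance, the Normal–Normal posterior has precision τ_n = τ₀ + n/σ² and mean μ_n = (τ₀μ₀ + (n/σ²)x̄)/τ_n.
Here τ₀ = 1/4.5 = 0.222222 and τ_data = 11/36.5 = 0.301370, so τ_n = 0.523592.
Rearranging for μ₀: μ₀ = (μ_n·τ_n − τ_data·x̄)/τ₀ = (-0.7831·0.523592 − 0.301370·-4.9) / 0.222222 = 1.066688/0.222222 ≈ 4.8.

μ₀ = 4.8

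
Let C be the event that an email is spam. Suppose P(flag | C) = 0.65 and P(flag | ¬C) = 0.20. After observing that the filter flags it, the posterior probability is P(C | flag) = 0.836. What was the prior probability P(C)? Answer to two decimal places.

P(C) = 0.61

Bayes' rule in odds form gives O(C|E) = O(C)·[P(E|C)/P(E|¬C)], hence O(C) = O(C|E)/LR.
Posterior odds = 0.836/(1−0.836) = 5.0976. LR = 0.65/0.20 = 3.2500.
Prior odds = 5.0976/3.2500 = 1.5685, so P(C) = 1.5685/(1+1.5685) ≈ 0.61.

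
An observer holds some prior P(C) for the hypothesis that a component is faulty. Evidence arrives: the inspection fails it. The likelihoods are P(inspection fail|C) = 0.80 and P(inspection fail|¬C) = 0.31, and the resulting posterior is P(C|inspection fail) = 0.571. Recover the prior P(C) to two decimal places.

P(C) = 0.34

In odds form, posterior odds = prior odds × likelihood ratio, so prior odds = posterior odds ÷ LR.
Posterior odds = 0.571/(1−0.571) = 1.3310. LR = 0.80/0.31 = 2.5806.
Prior odds = 1.3310/2.5806 = 0.5158, so P(C) = 0.5158/(1+0.5158) ≈ 0.34.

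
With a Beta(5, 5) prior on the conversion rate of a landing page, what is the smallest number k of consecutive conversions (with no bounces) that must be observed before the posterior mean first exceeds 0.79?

k = 14

After k conversions and 0 bounces the posterior is Beta(5+k, 5), with mean (5+k)/(5+5+k).
Set (5+k)/(10+k) > 0.79 and solve: k > (0.79·10 − 5)/(1 − 0.79) = 13.810.
The smallest integer exceeding 13.810 is 14, and checking k=14: (19)/(24) = 0.7917 > 0.79.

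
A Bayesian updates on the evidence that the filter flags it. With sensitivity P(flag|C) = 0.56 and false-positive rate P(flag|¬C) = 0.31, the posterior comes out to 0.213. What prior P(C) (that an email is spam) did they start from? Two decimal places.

P(C) = 0.13

Bayes' rule in odds form gives O(C|E) = O(C)·[P(E|C)/P(E|¬C)], hence O(C) = O(C|E)/LR.
Posterior odds = 0.213/(1−0.213) = 0.2706. LR = 0.56/0.31 = 1.8065.
Prior odds = 0.2706/1.8065 = 0.1498, so P(C) = 0.1498/(1+0.1498) ≈ 0.13.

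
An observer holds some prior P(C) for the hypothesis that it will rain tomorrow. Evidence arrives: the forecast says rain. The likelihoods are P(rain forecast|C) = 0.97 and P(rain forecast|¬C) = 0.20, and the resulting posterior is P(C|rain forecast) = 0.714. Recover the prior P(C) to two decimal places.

P(C) = 0.34

In odds form, posterior odds = prior odds × likelihood ratio, so prior odds = posterior odds ÷ LR.
Posterior odds = 0.714/(1−0.714) = 2.4965. LR = 0.97/0.20 = 4.8500.
Prior odds = 2.4965/4.8500 = 0.5147, so P(C) = 0.5147/(1+0.5147) ≈ 0.34.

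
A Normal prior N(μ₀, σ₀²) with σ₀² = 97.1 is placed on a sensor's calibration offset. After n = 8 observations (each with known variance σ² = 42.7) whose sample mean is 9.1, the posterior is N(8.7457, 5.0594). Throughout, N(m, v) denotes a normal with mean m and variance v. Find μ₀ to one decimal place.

With known observation variance, the Normal–Normal posterior has precision τ_n = τ₀ + n/σ² and mean μ_n = (τ₀μ₀ + (n/σ²)x̄)/τ_n.
Here τ₀ = 1/97.1 = 0.010299 and τ_data = 8/42.7 = 0.187354, so τ_n = 0.197653.
Rearranging for μ₀: μ₀ = (μ_n·τ_n − τ_data·x̄)/τ₀ = (8.7457·0.197653 − 0.187354·9.1) / 0.010299 = 0.023692/0.010299 ≈ 2.3.

μ₀ = 2.3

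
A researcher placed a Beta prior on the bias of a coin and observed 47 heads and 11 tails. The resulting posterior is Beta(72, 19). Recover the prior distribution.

Beta is conjugate to the binomial likelihood: posterior = Beta(a+s, b+f).
Subtract the data counts: 72−47=25, 19−11=8.

Beta(25, 8)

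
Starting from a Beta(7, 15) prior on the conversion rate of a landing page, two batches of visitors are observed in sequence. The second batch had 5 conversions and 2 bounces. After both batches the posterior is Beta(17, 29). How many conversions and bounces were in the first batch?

5 conversions and 12 bounces

Because Beta–binomial updating is additive in the counts, the combined data contributed (α_post−α_prior, β_post−β_prior) successes and failures.
Total across both batches: 17−7=10 conversions, 29−15=14 bounces.
Subtract the second batch: 10−5=5 conversions and 14−2=12 bounces.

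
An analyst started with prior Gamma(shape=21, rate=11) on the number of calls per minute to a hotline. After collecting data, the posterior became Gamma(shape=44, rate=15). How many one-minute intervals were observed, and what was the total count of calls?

n = 4 one-minute intervals with total 23 calls

A Gamma(α, β) prior (rate parametrization) on a Poisson rate with n observations summing to S gives posterior Gamma(α+S, β+n).
Matching: Σxᵢ = 44 − 21 = 23 and n = 15 − 11 = 4.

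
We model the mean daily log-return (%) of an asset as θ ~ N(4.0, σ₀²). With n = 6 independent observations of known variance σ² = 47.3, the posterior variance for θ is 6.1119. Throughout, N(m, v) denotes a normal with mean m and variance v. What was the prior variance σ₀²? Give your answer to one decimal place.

Posterior precision equals prior precision plus data precision: 1/σ_n² = 1/σ₀² + n/σ².
So 1/σ₀² = 1/6.1119 − 6/47.3 = 0.163615 − 0.126850 = 0.036765.
Hence σ₀² = 1/0.036765 ≈ 27.2.

σ₀² = 27.2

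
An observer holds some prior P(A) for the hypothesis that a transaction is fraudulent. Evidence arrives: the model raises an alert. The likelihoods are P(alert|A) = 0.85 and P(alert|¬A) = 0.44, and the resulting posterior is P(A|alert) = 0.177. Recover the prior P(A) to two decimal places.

In odds form, posterior odds = prior odds × likelihood ratio, so prior odds = posterior odds ÷ LR.
Posterior odds = 0.177/(1−0.177) = 0.2151. LR = 0.85/0.44 = 1.9318.
Prior odds = 0.2151/1.9318 = 0.1113, so P(A) = 0.1113/(1+0.1113) ≈ 0.10.

P(A) = 0.10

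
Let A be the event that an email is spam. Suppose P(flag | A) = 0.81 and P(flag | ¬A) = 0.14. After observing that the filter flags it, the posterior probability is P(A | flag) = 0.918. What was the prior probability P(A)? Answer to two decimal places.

In odds form, posterior odds = prior odds × likelihood ratio, so prior odds = posterior odds ÷ LR.
Posterior odds = 0.918/(1−0.918) = 11.1951. LR = 0.81/0.14 = 5.7857.
Prior odds = 11.1951/5.7857 = 1.9350, so P(A) = 1.9350/(1+1.9350) ≈ 0.66.

P(A) = 0.66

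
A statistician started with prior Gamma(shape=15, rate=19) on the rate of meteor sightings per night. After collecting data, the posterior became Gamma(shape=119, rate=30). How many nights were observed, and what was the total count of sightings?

n = 11 nights with total 104 sightings

A Gamma(α, β) prior (rate parametrization) on a Poisson rate with n observations summing to S gives posterior Gamma(α+S, β+n).
Matching: Σxᵢ = 119 − 15 = 104 and n = 30 − 19 = 11.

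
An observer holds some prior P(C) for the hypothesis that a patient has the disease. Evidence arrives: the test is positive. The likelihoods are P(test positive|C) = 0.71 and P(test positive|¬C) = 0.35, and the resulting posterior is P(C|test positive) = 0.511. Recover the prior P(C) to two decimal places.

P(C) = 0.34

In odds form, posterior odds = prior odds × likelihood ratio, so prior odds = posterior odds ÷ LR.
Posterior odds = 0.511/(1−0.511) = 1.0450. LR = 0.71/0.35 = 2.0286.
Prior odds = 1.0450/2.0286 = 0.5151, so P(C) = 0.5151/(1+0.5151) ≈ 0.34.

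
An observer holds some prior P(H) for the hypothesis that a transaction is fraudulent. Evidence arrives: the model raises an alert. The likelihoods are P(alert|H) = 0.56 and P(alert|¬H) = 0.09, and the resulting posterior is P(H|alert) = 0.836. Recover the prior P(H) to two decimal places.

P(H) = 0.45

In odds form, posterior odds = prior odds × likelihood ratio, so prior odds = posterior odds ÷ LR.
Posterior odds = 0.836/(1−0.836) = 5.0976. LR = 0.56/0.09 = 6.2222.
Prior odds = 5.0976/6.2222 = 0.8193, so P(H) = 0.8193/(1+0.8193) ≈ 0.45.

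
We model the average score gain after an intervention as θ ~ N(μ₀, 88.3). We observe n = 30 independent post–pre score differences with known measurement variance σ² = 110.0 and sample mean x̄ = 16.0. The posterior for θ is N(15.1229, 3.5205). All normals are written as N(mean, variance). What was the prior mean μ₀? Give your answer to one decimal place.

The posterior mean is a precision-weighted average: μ_n = (τ₀μ₀ + τ_data·x̄)/(τ₀+τ_data), with τ₀=1/σ₀² and τ_data=n/σ².
Here τ₀ = 1/88.3 = 0.011325 and τ_data = 30/110.0 = 0.272727, so τ_n = 0.284052.
Rearranging for μ₀: μ₀ = (μ_n·τ_n − τ_data·x̄)/τ₀ = (15.1229·0.284052 − 0.272727·16.0) / 0.011325 = -0.067942/0.011325 ≈ -6.0.

μ₀ = -6.0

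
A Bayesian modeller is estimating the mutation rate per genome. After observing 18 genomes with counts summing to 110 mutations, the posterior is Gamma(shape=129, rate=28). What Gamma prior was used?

Gamma–Poisson conjugacy: posterior shape = α + Σxᵢ, posterior rate = β + n.
So α = 129 − 110 = 19 and β = 28 − 18 = 10.

Gamma(shape=19, rate=10)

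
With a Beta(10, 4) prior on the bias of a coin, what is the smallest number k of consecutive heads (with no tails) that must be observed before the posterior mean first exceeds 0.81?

After k heads and 0 tails the posterior is Beta(10+k, 4), with mean (10+k)/(10+4+k).
Set (10+k)/(14+k) > 0.81 and solve: k > (0.81·14 − 10)/(1 − 0.81) = 7.053.
The smallest integer exceeding 7.053 is 8, and checking k=8: (18)/(22) = 0.8182 > 0.81.

k = 8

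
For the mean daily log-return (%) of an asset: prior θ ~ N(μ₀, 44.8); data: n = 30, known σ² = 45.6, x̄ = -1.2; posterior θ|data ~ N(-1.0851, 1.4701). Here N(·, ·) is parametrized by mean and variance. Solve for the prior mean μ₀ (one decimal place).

The posterior mean is a precision-weighted average: μ_n = (τ₀μ₀ + τ_data·x̄)/(τ₀+τ_data), with τ₀=1/σ₀² and τ_data=n/σ².
Here τ₀ = 1/44.8 = 0.022321 and τ_data = 30/45.6 = 0.657895, so τ_n = 0.680216.
Rearranging for μ₀: μ₀ = (μ_n·τ_n − τ_data·x̄)/τ₀ = (-1.0851·0.680216 − 0.657895·-1.2) / 0.022321 = 0.051372/0.022321 ≈ 2.3.

μ₀ = 2.3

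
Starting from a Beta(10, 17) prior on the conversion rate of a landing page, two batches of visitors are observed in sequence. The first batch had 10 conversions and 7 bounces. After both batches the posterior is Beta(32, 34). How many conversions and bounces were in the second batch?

12 conversions and 10 bounces

Sequential conjugate updates are equivalent to a single update on the pooled data, so total successes = posterior α − prior α and total failures = posterior β − prior β.
Total across both batches: 32−10=22 conversions, 34−17=17 bounces.
Subtract the first batch: 22−10=12 conversions and 17−7=10 bounces.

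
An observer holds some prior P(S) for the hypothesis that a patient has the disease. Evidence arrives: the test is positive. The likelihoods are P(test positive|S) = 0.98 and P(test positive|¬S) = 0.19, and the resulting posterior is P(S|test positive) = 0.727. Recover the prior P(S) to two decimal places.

P(S) = 0.34

In odds form, posterior odds = prior odds × likelihood ratio, so prior odds = posterior odds ÷ LR.
Posterior odds = 0.727/(1−0.727) = 2.6630. LR = 0.98/0.19 = 5.1579.
Prior odds = 2.6630/5.1579 = 0.5163, so P(S) = 0.5163/(1+0.5163) ≈ 0.34.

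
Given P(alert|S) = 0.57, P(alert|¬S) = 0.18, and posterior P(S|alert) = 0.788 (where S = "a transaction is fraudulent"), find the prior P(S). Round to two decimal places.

P(S) = 0.54

Bayes' rule in odds form gives O(S|E) = O(S)·[P(E|S)/P(E|¬S)], hence O(S) = O(S|E)/LR.
Posterior odds = 0.788/(1−0.788) = 3.7170. LR = 0.57/0.18 = 3.1667.
Prior odds = 3.7170/3.1667 = 1.1738, so P(S) = 1.1738/(1+1.1738) ≈ 0.54.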